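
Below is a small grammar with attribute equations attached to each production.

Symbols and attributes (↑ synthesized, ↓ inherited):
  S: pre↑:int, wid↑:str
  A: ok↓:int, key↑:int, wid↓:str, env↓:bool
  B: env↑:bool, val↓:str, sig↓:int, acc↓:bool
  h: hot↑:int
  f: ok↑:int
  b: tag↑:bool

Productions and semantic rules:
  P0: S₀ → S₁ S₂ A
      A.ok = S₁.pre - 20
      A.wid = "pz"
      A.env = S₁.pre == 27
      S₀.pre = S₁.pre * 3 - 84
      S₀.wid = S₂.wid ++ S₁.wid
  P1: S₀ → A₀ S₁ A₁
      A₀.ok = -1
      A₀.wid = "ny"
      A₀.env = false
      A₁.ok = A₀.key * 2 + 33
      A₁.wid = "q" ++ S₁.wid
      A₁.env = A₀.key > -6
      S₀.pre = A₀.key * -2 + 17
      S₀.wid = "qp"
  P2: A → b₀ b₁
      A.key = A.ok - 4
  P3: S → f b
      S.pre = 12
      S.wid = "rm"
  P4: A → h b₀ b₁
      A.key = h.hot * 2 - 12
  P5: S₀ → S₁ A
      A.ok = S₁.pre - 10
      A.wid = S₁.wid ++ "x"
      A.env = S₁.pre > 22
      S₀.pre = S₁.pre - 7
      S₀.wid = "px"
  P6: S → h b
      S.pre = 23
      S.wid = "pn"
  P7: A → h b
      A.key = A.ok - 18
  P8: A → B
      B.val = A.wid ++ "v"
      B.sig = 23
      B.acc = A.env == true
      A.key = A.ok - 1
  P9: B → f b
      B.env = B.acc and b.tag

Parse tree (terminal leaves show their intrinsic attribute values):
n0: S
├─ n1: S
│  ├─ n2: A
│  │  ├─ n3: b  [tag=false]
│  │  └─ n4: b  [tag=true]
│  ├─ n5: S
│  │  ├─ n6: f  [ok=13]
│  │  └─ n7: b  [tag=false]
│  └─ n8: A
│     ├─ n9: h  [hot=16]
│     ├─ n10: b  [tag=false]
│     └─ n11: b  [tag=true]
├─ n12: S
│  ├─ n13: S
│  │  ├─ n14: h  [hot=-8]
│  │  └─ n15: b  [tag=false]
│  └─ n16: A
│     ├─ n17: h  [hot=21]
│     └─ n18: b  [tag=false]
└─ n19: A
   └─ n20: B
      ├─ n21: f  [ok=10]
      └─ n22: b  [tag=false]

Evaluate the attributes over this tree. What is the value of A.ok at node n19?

7

1. n2.ok = -1  [-1]
2. n2.wid = "ny"  ["ny"]
3. n2.env = false  [false]
4. n3.tag = false  [terminal]
5. n4.tag = true  [terminal]
6. n2.key = -5  [A.ok - 4]
7. n6.ok = 13  [terminal]
8. n7.tag = false  [terminal]
9. n5.pre = 12  [12]
10. n5.wid = "rm"  ["rm"]
11. n8.ok = 23  [A₀.key * 2 + 33]
12. n8.wid = "qrm"  ["q" ++ S₁.wid]
13. n8.env = true  [A₀.key > -6]
14. n9.hot = 16  [terminal]
15. n10.tag = false  [terminal]
16. n11.tag = true  [terminal]
17. n8.key = 20  [h.hot * 2 - 12]
18. n1.pre = 27  [A₀.key * -2 + 17]
19. n1.wid = "qp"  ["qp"]
20. n14.hot = -8  [terminal]
21. n15.tag = false  [terminal]
22. n13.pre = 23  [23]
23. n13.wid = "pn"  ["pn"]
24. n16.ok = 13  [S₁.pre - 10]
25. n16.wid = "pnx"  [S₁.wid ++ "x"]
26. n16.env = true  [S₁.pre > 22]
27. n17.hot = 21  [terminal]
28. n18.tag = false  [terminal]
29. n16.key = -5  [A.ok - 18]
30. n12.pre = 16  [S₁.pre - 7]
31. n12.wid = "px"  ["px"]
32. n19.ok = 7  [S₁.pre - 20]
33. n19.wid = "pz"  ["pz"]
34. n19.env = true  [S₁.pre == 27]
35. n20.val = "pzv"  [A.wid ++ "v"]
36. n20.sig = 23  [23]
37. n20.acc = true  [A.env == true]
38. n21.ok = 10  [terminal]
39. n22.tag = false  [terminal]
40. n20.env = false  [B.acc and b.tag]
41. n19.key = 6  [A.ok - 1]
42. n0.pre = -3  [S₁.pre * 3 - 84]
43. n0.wid = "pxqp"  [S₂.wid ++ S₁.wid]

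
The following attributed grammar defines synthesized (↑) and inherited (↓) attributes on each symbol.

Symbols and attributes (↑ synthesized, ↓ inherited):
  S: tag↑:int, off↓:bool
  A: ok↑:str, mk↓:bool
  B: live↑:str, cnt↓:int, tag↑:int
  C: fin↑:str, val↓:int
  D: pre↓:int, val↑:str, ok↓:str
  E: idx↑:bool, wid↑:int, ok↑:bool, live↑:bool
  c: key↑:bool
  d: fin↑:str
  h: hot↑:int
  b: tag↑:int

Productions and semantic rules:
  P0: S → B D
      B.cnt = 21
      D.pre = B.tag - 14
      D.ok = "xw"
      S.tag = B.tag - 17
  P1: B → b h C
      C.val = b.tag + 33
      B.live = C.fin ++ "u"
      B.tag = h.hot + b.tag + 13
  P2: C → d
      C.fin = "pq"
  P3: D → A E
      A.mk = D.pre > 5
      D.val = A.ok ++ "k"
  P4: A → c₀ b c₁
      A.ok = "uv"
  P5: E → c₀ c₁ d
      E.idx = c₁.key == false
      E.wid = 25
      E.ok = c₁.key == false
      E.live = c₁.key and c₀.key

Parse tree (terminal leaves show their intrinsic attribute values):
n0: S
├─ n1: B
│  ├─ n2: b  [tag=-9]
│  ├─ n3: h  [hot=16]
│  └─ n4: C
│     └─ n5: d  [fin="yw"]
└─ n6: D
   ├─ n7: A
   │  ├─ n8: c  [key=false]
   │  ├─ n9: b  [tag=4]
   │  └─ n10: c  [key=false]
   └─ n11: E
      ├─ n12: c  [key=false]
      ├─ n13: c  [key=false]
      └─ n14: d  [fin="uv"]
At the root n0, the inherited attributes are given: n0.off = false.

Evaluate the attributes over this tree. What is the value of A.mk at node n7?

true

1. n0.off = false  [given at root]
2. n1.cnt = 21  [21]
3. n2.tag = -9  [terminal]
4. n3.hot = 16  [terminal]
5. n4.val = 24  [b.tag + 33]
6. n5.fin = "yw"  [terminal]
7. n4.fin = "pq"  ["pq"]
8. n1.live = "pqu"  [C.fin ++ "u"]
9. n1.tag = 20  [h.hot + b.tag + 13]
10. n6.pre = 6  [B.tag - 14]
11. n6.ok = "xw"  ["xw"]
12. n7.mk = true  [D.pre > 5]
13. n8.key = false  [terminal]
14. n9.tag = 4  [terminal]
15. n10.key = false  [terminal]
16. n7.ok = "uv"  ["uv"]
17. n12.key = false  [terminal]
18. n13.key = false  [terminal]
19. n14.fin = "uv"  [terminal]
20. n11.idx = true  [c₁.key == false]
21. n11.wid = 25  [25]
22. n11.ok = true  [c₁.key == false]
23. n11.live = false  [c₁.key and c₀.key]
24. n6.val = "uvk"  [A.ok ++ "k"]
25. n0.tag = 3  [B.tag - 17]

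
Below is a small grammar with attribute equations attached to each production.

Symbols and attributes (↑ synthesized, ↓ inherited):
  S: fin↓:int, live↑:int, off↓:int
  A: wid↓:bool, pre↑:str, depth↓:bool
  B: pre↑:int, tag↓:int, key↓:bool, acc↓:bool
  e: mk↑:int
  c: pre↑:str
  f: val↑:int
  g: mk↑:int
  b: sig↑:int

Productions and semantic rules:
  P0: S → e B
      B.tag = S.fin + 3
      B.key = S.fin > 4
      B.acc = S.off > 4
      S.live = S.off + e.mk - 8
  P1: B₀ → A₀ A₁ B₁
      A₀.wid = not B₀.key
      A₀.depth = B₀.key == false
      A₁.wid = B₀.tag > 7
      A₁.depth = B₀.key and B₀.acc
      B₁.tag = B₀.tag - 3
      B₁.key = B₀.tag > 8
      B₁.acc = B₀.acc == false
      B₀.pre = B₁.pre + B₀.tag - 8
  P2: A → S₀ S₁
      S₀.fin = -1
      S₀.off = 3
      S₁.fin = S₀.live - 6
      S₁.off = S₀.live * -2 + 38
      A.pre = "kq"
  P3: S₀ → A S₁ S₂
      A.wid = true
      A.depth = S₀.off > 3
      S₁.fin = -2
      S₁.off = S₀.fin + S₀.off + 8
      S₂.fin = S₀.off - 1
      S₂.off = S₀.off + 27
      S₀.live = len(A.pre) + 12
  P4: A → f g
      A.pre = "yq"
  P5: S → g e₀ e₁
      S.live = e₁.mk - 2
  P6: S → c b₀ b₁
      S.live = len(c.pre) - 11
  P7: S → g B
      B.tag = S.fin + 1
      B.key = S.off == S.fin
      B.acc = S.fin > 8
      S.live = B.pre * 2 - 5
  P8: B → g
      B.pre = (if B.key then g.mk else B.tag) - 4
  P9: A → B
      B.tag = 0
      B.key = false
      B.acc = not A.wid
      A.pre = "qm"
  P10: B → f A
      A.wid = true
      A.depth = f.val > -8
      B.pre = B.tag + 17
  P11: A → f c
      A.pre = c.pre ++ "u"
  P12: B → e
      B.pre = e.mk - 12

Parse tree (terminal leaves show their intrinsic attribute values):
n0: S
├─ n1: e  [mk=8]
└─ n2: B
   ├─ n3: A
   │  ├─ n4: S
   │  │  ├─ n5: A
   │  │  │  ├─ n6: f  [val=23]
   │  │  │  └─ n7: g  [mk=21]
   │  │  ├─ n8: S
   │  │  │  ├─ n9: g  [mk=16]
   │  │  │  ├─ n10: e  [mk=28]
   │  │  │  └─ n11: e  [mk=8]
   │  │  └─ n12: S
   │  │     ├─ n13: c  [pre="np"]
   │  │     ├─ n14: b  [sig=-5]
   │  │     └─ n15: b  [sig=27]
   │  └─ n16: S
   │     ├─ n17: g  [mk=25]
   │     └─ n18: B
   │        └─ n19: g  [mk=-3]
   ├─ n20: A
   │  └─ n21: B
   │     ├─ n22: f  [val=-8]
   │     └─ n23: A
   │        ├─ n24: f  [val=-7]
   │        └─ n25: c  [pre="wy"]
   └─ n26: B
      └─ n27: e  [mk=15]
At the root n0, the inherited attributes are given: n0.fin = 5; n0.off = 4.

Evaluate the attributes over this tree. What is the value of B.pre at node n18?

1. n0.fin = 5  [given at root]
2. n0.off = 4  [given at root]
3. n1.mk = 8  [terminal]
4. n2.tag = 8  [S.fin + 3]
5. n2.key = true  [S.fin > 4]
6. n2.acc = false  [S.off > 4]
7. n3.wid = false  [not B₀.key]
8. n3.depth = false  [B₀.key == false]
9. n4.fin = -1  [-1]
10. n4.off = 3  [3]
11. n5.wid = true  [true]
12. n5.depth = false  [S₀.off > 3]
13. n6.val = 23  [terminal]
14. n7.mk = 21  [terminal]
15. n5.pre = "yq"  ["yq"]
16. n8.fin = -2  [-2]
17. n8.off = 10  [S₀.fin + S₀.off + 8]
18. n9.mk = 16  [terminal]
19. n10.mk = 28  [terminal]
20. n11.mk = 8  [terminal]
21. n8.live = 6  [e₁.mk - 2]
22. n12.fin = 2  [S₀.off - 1]
23. n12.off = 30  [S₀.off + 27]
24. n13.pre = "np"  [terminal]
25. n14.sig = -5  [terminal]
26. n15.sig = 27  [terminal]
27. n12.live = -9  [len(c.pre) - 11]
28. n4.live = 14  [len(A.pre) + 12]
29. n16.fin = 8  [S₀.live - 6]
30. n16.off = 10  [S₀.live * -2 + 38]
31. n17.mk = 25  [terminal]
32. n18.tag = 9  [S.fin + 1]
33. n18.key = false  [S.off == S.fin]
34. n18.acc = false  [S.fin > 8]
35. n19.mk = -3  [terminal]
36. n18.pre = 5  [(if B.key then g.mk else B.tag) - 4]
37. n16.live = 5  [B.pre * 2 - 5]
38. n3.pre = "kq"  ["kq"]
39. n20.wid = true  [B₀.tag > 7]
40. n20.depth = false  [B₀.key and B₀.acc]
41. n21.tag = 0  [0]
42. n21.key = false  [false]
43. n21.acc = false  [not A.wid]
44. n22.val = -8  [terminal]
45. n23.wid = true  [true]
46. n23.depth = false  [f.val > -8]
47. n24.val = -7  [terminal]
48. n25.pre = "wy"  [terminal]
49. n23.pre = "wyu"  [c.pre ++ "u"]
50. n21.pre = 17  [B.tag + 17]
51. n20.pre = "qm"  ["qm"]
52. n26.tag = 5  [B₀.tag - 3]
53. n26.key = false  [B₀.tag > 8]
54. n26.acc = true  [B₀.acc == false]
55. n27.mk = 15  [terminal]
56. n26.pre = 3  [e.mk - 12]
57. n2.pre = 3  [B₁.pre + B₀.tag - 8]
58. n0.live = 4  [S.off + e.mk - 8]

5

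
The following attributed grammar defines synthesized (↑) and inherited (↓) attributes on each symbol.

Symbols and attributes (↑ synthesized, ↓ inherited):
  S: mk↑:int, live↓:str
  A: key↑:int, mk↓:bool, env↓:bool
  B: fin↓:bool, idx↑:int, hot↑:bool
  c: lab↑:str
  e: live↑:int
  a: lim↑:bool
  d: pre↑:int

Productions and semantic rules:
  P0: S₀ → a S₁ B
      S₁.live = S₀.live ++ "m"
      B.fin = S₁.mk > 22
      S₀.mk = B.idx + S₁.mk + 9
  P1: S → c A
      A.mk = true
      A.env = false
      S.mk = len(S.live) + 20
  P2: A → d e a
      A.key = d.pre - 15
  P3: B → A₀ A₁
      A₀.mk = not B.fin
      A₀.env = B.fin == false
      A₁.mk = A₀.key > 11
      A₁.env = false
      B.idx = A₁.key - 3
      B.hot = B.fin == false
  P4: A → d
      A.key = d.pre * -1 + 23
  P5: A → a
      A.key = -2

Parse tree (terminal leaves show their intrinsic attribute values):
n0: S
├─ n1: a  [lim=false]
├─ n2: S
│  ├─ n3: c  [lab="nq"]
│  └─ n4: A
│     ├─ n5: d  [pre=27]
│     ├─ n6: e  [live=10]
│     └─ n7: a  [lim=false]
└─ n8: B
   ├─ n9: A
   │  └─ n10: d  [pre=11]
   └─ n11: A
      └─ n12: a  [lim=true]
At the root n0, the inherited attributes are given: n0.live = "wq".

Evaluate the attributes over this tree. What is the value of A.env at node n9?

false

1. n0.live = "wq"  [given at root]
2. n1.lim = false  [terminal]
3. n2.live = "wqm"  [S₀.live ++ "m"]
4. n3.lab = "nq"  [terminal]
5. n4.mk = true  [true]
6. n4.env = false  [false]
7. n5.pre = 27  [terminal]
8. n6.live = 10  [terminal]
9. n7.lim = false  [terminal]
10. n4.key = 12  [d.pre - 15]
11. n2.mk = 23  [len(S.live) + 20]
12. n8.fin = true  [S₁.mk > 22]
13. n9.mk = false  [not B.fin]
14. n9.env = false  [B.fin == false]
15. n10.pre = 11  [terminal]
16. n9.key = 12  [d.pre * -1 + 23]
17. n11.mk = true  [A₀.key > 11]
18. n11.env = false  [false]
19. n12.lim = true  [terminal]
20. n11.key = -2  [-2]
21. n8.idx = -5  [A₁.key - 3]
22. n8.hot = false  [B.fin == false]
23. n0.mk = 27  [B.idx + S₁.mk + 9]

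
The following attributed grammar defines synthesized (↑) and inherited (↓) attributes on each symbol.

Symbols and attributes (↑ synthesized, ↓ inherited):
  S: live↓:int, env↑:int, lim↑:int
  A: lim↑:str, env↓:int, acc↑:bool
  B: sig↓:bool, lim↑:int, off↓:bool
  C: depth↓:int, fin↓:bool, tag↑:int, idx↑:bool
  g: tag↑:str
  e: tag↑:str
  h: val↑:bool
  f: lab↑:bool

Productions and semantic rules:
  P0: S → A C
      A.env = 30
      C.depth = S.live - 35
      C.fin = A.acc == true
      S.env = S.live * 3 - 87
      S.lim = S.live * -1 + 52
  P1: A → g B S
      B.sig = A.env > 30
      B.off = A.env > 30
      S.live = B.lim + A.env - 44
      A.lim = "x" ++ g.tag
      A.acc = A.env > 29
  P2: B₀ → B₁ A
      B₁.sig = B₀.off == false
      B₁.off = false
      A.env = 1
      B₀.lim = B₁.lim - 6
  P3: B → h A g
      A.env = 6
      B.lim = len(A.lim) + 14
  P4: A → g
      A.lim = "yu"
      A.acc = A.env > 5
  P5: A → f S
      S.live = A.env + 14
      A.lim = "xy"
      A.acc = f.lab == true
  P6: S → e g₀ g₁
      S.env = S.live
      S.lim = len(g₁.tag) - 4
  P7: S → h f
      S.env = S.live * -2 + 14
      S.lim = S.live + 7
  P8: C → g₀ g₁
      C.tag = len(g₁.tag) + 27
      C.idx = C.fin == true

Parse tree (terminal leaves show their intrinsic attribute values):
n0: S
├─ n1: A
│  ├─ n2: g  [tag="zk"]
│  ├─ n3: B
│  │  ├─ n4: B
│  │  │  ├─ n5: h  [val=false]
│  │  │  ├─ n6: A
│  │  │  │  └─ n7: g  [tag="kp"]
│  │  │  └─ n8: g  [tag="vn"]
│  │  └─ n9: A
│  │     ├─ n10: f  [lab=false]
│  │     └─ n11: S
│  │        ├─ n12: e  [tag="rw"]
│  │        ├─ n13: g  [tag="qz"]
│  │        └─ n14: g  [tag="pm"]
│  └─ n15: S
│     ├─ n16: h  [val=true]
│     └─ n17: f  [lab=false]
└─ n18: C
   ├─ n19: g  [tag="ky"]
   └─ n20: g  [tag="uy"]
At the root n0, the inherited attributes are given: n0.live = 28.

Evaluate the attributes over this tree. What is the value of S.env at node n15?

22

1. n0.live = 28  [given at root]
2. n1.env = 30  [30]
3. n2.tag = "zk"  [terminal]
4. n3.sig = false  [A.env > 30]
5. n3.off = false  [A.env > 30]
6. n4.sig = true  [B₀.off == false]
7. n4.off = false  [false]
8. n5.val = false  [terminal]
9. n6.env = 6  [6]
10. n7.tag = "kp"  [terminal]
11. n6.lim = "yu"  ["yu"]
12. n6.acc = true  [A.env > 5]
13. n8.tag = "vn"  [terminal]
14. n4.lim = 16  [len(A.lim) + 14]
15. n9.env = 1  [1]
16. n10.lab = false  [terminal]
17. n11.live = 15  [A.env + 14]
18. n12.tag = "rw"  [terminal]
19. n13.tag = "qz"  [terminal]
20. n14.tag = "pm"  [terminal]
21. n11.env = 15  [S.live]
22. n11.lim = -2  [len(g₁.tag) - 4]
23. n9.lim = "xy"  ["xy"]
24. n9.acc = false  [f.lab == true]
25. n3.lim = 10  [B₁.lim - 6]
26. n15.live = -4  [B.lim + A.env - 44]
27. n16.val = true  [terminal]
28. n17.lab = false  [terminal]
29. n15.env = 22  [S.live * -2 + 14]
30. n15.lim = 3  [S.live + 7]
31. n1.lim = "xzk"  ["x" ++ g.tag]
32. n1.acc = true  [A.env > 29]
33. n18.depth = -7  [S.live - 35]
34. n18.fin = true  [A.acc == true]
35. n19.tag = "ky"  [terminal]
36. n20.tag = "uy"  [terminal]
37. n18.tag = 29  [len(g₁.tag) + 27]
38. n18.idx = true  [C.fin == true]
39. n0.env = -3  [S.live * 3 - 87]
40. n0.lim = 24  [S.live * -1 + 52]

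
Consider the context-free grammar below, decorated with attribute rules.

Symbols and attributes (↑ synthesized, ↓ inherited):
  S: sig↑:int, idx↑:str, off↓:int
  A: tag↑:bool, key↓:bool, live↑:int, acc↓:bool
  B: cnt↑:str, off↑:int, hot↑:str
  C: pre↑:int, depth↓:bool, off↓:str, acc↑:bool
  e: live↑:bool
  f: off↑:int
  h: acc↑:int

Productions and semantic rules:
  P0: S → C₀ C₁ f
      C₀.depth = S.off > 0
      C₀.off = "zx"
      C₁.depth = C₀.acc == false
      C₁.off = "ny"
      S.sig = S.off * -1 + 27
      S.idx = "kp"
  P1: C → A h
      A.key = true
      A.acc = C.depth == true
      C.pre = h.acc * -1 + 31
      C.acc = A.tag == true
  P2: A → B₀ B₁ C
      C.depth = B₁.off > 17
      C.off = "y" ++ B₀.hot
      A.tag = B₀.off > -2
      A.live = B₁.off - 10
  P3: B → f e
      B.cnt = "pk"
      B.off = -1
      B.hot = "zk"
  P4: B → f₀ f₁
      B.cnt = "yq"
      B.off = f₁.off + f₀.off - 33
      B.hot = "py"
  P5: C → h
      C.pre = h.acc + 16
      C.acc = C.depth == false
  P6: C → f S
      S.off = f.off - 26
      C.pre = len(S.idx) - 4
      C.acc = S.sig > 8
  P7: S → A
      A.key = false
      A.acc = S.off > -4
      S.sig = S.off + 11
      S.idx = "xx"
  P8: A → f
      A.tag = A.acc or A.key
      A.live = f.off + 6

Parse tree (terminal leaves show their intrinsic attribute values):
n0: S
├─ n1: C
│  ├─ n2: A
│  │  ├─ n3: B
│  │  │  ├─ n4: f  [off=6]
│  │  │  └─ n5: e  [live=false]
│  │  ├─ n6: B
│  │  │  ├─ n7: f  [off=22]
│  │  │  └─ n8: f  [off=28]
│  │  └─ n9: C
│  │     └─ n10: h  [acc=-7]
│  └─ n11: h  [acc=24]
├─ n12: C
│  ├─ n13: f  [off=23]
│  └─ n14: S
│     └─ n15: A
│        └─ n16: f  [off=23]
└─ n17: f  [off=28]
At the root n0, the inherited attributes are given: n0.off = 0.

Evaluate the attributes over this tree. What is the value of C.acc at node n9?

true

1. n0.off = 0  [given at root]
2. n1.depth = false  [S.off > 0]
3. n1.off = "zx"  ["zx"]
4. n2.key = true  [true]
5. n2.acc = false  [C.depth == true]
6. n4.off = 6  [terminal]
7. n5.live = false  [terminal]
8. n3.cnt = "pk"  ["pk"]
9. n3.off = -1  [-1]
10. n3.hot = "zk"  ["zk"]
11. n7.off = 22  [terminal]
12. n8.off = 28  [terminal]
13. n6.cnt = "yq"  ["yq"]
14. n6.off = 17  [f₁.off + f₀.off - 33]
15. n6.hot = "py"  ["py"]
16. n9.depth = false  [B₁.off > 17]
17. n9.off = "yzk"  ["y" ++ B₀.hot]
18. n10.acc = -7  [terminal]
19. n9.pre = 9  [h.acc + 16]
20. n9.acc = true  [C.depth == false]
21. n2.tag = true  [B₀.off > -2]
22. n2.live = 7  [B₁.off - 10]
23. n11.acc = 24  [terminal]
24. n1.pre = 7  [h.acc * -1 + 31]
25. n1.acc = true  [A.tag == true]
26. n12.depth = false  [C₀.acc == false]
27. n12.off = "ny"  ["ny"]
28. n13.off = 23  [terminal]
29. n14.off = -3  [f.off - 26]
30. n15.key = false  [false]
31. n15.acc = true  [S.off > -4]
32. n16.off = 23  [terminal]
33. n15.tag = true  [A.acc or A.key]
34. n15.live = 29  [f.off + 6]
35. n14.sig = 8  [S.off + 11]
36. n14.idx = "xx"  ["xx"]
37. n12.pre = -2  [len(S.idx) - 4]
38. n12.acc = false  [S.sig > 8]
39. n17.off = 28  [terminal]
40. n0.sig = 27  [S.off * -1 + 27]
41. n0.idx = "kp"  ["kp"]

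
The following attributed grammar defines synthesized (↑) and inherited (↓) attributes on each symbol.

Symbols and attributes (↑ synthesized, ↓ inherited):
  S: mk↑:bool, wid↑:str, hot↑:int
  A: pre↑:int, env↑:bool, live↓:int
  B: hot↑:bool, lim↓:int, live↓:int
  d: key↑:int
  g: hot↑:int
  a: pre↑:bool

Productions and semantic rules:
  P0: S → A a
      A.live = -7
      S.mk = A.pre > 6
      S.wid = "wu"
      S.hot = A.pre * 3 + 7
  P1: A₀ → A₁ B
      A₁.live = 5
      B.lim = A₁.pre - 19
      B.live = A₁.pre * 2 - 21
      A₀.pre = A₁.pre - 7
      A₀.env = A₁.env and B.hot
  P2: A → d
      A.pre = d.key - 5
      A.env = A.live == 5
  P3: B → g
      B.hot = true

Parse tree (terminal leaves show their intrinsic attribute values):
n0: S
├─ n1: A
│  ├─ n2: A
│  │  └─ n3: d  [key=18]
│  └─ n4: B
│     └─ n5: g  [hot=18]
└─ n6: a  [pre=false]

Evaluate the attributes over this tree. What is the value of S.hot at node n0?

25

1. n1.live = -7  [-7]
2. n2.live = 5  [5]
3. n3.key = 18  [terminal]
4. n2.pre = 13  [d.key - 5]
5. n2.env = true  [A.live == 5]
6. n4.lim = -6  [A₁.pre - 19]
7. n4.live = 5  [A₁.pre * 2 - 21]
8. n5.hot = 18  [terminal]
9. n4.hot = true  [true]
10. n1.pre = 6  [A₁.pre - 7]
11. n1.env = true  [A₁.env and B.hot]
12. n6.pre = false  [terminal]
13. n0.mk = false  [A.pre > 6]
14. n0.wid = "wu"  ["wu"]
15. n0.hot = 25  [A.pre * 3 + 7]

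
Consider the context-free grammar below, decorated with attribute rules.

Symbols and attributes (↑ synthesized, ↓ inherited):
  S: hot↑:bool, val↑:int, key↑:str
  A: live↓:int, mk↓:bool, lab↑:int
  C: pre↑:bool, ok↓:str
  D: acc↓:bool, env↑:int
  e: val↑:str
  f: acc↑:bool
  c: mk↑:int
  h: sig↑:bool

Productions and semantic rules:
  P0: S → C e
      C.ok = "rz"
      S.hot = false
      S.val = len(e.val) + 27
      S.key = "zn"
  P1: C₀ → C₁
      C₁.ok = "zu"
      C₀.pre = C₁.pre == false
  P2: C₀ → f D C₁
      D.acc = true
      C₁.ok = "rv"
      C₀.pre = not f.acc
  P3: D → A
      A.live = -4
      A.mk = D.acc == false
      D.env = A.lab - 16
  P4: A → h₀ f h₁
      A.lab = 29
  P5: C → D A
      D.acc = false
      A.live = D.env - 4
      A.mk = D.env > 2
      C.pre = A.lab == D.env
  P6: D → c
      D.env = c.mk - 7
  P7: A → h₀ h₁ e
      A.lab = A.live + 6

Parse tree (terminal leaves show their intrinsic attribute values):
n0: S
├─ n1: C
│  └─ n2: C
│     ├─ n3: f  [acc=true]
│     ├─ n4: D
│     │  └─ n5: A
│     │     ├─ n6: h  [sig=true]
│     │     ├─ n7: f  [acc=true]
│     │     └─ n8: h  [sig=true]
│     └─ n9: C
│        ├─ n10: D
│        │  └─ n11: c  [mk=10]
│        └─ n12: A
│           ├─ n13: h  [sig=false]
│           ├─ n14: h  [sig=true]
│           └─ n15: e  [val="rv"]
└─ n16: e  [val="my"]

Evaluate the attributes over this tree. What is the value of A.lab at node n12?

5

1. n1.ok = "rz"  ["rz"]
2. n2.ok = "zu"  ["zu"]
3. n3.acc = true  [terminal]
4. n4.acc = true  [true]
5. n5.live = -4  [-4]
6. n5.mk = false  [D.acc == false]
7. n6.sig = true  [terminal]
8. n7.acc = true  [terminal]
9. n8.sig = true  [terminal]
10. n5.lab = 29  [29]
11. n4.env = 13  [A.lab - 16]
12. n9.ok = "rv"  ["rv"]
13. n10.acc = false  [false]
14. n11.mk = 10  [terminal]
15. n10.env = 3  [c.mk - 7]
16. n12.live = -1  [D.env - 4]
17. n12.mk = true  [D.env > 2]
18. n13.sig = false  [terminal]
19. n14.sig = true  [terminal]
20. n15.val = "rv"  [terminal]
21. n12.lab = 5  [A.live + 6]
22. n9.pre = false  [A.lab == D.env]
23. n2.pre = false  [not f.acc]
24. n1.pre = true  [C₁.pre == false]
25. n16.val = "my"  [terminal]
26. n0.hot = false  [false]
27. n0.val = 29  [len(e.val) + 27]
28. n0.key = "zn"  ["zn"]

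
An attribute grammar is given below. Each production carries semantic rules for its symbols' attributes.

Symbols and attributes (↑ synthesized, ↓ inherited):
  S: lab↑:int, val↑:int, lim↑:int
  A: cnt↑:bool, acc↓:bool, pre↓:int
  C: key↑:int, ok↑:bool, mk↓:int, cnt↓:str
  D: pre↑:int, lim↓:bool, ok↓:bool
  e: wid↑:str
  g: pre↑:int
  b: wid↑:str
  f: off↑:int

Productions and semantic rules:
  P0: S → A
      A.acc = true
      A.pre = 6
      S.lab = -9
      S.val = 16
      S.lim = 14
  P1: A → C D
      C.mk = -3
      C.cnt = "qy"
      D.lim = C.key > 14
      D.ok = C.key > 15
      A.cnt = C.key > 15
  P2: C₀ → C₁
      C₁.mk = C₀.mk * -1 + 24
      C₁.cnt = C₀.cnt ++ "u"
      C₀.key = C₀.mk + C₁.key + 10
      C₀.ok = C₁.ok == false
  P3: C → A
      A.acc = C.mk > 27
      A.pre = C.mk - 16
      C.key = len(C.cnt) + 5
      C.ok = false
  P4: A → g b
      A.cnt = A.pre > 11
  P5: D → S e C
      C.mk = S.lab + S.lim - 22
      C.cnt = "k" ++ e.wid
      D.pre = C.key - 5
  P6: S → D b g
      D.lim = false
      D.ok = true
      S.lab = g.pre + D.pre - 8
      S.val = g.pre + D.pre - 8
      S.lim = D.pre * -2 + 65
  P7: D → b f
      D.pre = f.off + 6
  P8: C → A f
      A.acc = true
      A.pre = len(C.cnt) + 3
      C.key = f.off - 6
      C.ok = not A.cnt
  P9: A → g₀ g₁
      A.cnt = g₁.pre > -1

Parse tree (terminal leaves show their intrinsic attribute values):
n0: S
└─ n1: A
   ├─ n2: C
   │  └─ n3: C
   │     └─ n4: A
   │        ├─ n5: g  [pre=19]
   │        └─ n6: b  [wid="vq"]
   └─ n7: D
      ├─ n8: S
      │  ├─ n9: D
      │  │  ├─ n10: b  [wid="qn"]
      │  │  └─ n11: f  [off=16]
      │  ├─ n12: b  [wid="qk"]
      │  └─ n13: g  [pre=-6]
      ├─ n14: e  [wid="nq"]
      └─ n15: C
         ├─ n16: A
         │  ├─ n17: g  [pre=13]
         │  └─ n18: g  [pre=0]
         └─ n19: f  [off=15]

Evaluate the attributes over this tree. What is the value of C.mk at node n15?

1. n1.acc = true  [true]
2. n1.pre = 6  [6]
3. n2.mk = -3  [-3]
4. n2.cnt = "qy"  ["qy"]
5. n3.mk = 27  [C₀.mk * -1 + 24]
6. n3.cnt = "qyu"  [C₀.cnt ++ "u"]
7. n4.acc = false  [C.mk > 27]
8. n4.pre = 11  [C.mk - 16]
9. n5.pre = 19  [terminal]
10. n6.wid = "vq"  [terminal]
11. n4.cnt = false  [A.pre > 11]
12. n3.key = 8  [len(C.cnt) + 5]
13. n3.ok = false  [false]
14. n2.key = 15  [C₀.mk + C₁.key + 10]
15. n2.ok = true  [C₁.ok == false]
16. n7.lim = true  [C.key > 14]
17. n7.ok = false  [C.key > 15]
18. n9.lim = false  [false]
19. n9.ok = true  [true]
20. n10.wid = "qn"  [terminal]
21. n11.off = 16  [terminal]
22. n9.pre = 22  [f.off + 6]
23. n12.wid = "qk"  [terminal]
24. n13.pre = -6  [terminal]
25. n8.lab = 8  [g.pre + D.pre - 8]
26. n8.val = 8  [g.pre + D.pre - 8]
27. n8.lim = 21  [D.pre * -2 + 65]
28. n14.wid = "nq"  [terminal]
29. n15.mk = 7  [S.lab + S.lim - 22]
30. n15.cnt = "knq"  ["k" ++ e.wid]
31. n16.acc = true  [true]
32. n16.pre = 6  [len(C.cnt) + 3]
33. n17.pre = 13  [terminal]
34. n18.pre = 0  [terminal]
35. n16.cnt = true  [g₁.pre > -1]
36. n19.off = 15  [terminal]
37. n15.key = 9  [f.off - 6]
38. n15.ok = false  [not A.cnt]
39. n7.pre = 4  [C.key - 5]
40. n1.cnt = false  [C.key > 15]
41. n0.lab = -9  [-9]
42. n0.val = 16  [16]
43. n0.lim = 14  [14]

7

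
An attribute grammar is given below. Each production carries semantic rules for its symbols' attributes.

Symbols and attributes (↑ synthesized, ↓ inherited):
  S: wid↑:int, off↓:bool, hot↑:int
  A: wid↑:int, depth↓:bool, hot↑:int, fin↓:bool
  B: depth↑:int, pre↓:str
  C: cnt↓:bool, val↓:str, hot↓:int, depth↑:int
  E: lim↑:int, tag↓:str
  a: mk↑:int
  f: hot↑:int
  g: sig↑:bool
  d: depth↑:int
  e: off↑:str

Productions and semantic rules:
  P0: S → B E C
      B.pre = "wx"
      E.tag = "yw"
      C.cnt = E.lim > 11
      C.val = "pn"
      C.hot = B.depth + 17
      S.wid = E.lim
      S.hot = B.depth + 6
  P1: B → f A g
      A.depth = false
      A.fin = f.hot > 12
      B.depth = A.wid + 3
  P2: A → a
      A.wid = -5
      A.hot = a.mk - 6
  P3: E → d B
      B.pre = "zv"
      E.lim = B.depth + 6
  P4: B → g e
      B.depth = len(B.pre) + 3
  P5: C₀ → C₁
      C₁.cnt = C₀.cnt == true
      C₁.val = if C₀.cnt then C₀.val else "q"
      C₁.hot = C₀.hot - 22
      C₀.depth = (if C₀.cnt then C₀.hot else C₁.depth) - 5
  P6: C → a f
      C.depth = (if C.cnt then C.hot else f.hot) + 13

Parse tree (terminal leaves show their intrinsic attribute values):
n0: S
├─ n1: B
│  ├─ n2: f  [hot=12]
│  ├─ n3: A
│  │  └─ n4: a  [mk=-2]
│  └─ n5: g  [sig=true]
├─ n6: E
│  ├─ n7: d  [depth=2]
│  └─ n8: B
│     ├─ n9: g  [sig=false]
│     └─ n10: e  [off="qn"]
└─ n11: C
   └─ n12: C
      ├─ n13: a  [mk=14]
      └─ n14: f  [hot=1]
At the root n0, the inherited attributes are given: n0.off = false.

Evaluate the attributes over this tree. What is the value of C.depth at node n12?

14

1. n0.off = false  [given at root]
2. n1.pre = "wx"  ["wx"]
3. n2.hot = 12  [terminal]
4. n3.depth = false  [false]
5. n3.fin = false  [f.hot > 12]
6. n4.mk = -2  [terminal]
7. n3.wid = -5  [-5]
8. n3.hot = -8  [a.mk - 6]
9. n5.sig = true  [terminal]
10. n1.depth = -2  [A.wid + 3]
11. n6.tag = "yw"  ["yw"]
12. n7.depth = 2  [terminal]
13. n8.pre = "zv"  ["zv"]
14. n9.sig = false  [terminal]
15. n10.off = "qn"  [terminal]
16. n8.depth = 5  [len(B.pre) + 3]
17. n6.lim = 11  [B.depth + 6]
18. n11.cnt = false  [E.lim > 11]
19. n11.val = "pn"  ["pn"]
20. n11.hot = 15  [B.depth + 17]
21. n12.cnt = false  [C₀.cnt == true]
22. n12.val = "q"  [if C₀.cnt then C₀.val else "q"]
23. n12.hot = -7  [C₀.hot - 22]
24. n13.mk = 14  [terminal]
25. n14.hot = 1  [terminal]
26. n12.depth = 14  [(if C.cnt then C.hot else f.hot) + 13]
27. n11.depth = 9  [(if C₀.cnt then C₀.hot else C₁.depth) - 5]
28. n0.wid = 11  [E.lim]
29. n0.hot = 4  [B.depth + 6]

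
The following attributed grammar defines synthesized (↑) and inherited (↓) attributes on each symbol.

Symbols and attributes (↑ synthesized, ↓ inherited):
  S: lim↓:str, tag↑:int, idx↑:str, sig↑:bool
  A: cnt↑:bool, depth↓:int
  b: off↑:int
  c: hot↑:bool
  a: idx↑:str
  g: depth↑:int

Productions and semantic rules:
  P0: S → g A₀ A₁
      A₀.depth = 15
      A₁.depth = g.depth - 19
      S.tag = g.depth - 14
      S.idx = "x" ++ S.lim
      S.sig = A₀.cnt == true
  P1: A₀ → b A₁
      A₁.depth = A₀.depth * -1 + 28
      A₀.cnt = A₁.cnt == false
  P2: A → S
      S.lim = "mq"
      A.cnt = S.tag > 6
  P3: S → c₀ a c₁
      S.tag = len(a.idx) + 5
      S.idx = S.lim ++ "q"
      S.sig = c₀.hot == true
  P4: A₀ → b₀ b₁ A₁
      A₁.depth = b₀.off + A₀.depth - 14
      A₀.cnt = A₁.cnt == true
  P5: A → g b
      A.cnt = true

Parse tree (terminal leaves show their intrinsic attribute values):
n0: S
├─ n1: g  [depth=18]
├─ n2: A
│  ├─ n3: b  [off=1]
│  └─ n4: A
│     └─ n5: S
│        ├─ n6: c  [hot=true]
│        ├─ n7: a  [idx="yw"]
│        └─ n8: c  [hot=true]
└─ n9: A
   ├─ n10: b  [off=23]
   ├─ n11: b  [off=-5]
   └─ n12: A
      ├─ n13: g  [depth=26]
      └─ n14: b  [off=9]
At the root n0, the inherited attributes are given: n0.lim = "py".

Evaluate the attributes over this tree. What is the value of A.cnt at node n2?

1. n0.lim = "py"  [given at root]
2. n1.depth = 18  [terminal]
3. n2.depth = 15  [15]
4. n3.off = 1  [terminal]
5. n4.depth = 13  [A₀.depth * -1 + 28]
6. n5.lim = "mq"  ["mq"]
7. n6.hot = true  [terminal]
8. n7.idx = "yw"  [terminal]
9. n8.hot = true  [terminal]
10. n5.tag = 7  [len(a.idx) + 5]
11. n5.idx = "mqq"  [S.lim ++ "q"]
12. n5.sig = true  [c₀.hot == true]
13. n4.cnt = true  [S.tag > 6]
14. n2.cnt = false  [A₁.cnt == false]
15. n9.depth = -1  [g.depth - 19]
16. n10.off = 23  [terminal]
17. n11.off = -5  [terminal]
18. n12.depth = 8  [b₀.off + A₀.depth - 14]
19. n13.depth = 26  [terminal]
20. n14.off = 9  [terminal]
21. n12.cnt = true  [true]
22. n9.cnt = true  [A₁.cnt == true]
23. n0.tag = 4  [g.depth - 14]
24. n0.idx = "xpy"  ["x" ++ S.lim]
25. n0.sig = false  [A₀.cnt == true]

false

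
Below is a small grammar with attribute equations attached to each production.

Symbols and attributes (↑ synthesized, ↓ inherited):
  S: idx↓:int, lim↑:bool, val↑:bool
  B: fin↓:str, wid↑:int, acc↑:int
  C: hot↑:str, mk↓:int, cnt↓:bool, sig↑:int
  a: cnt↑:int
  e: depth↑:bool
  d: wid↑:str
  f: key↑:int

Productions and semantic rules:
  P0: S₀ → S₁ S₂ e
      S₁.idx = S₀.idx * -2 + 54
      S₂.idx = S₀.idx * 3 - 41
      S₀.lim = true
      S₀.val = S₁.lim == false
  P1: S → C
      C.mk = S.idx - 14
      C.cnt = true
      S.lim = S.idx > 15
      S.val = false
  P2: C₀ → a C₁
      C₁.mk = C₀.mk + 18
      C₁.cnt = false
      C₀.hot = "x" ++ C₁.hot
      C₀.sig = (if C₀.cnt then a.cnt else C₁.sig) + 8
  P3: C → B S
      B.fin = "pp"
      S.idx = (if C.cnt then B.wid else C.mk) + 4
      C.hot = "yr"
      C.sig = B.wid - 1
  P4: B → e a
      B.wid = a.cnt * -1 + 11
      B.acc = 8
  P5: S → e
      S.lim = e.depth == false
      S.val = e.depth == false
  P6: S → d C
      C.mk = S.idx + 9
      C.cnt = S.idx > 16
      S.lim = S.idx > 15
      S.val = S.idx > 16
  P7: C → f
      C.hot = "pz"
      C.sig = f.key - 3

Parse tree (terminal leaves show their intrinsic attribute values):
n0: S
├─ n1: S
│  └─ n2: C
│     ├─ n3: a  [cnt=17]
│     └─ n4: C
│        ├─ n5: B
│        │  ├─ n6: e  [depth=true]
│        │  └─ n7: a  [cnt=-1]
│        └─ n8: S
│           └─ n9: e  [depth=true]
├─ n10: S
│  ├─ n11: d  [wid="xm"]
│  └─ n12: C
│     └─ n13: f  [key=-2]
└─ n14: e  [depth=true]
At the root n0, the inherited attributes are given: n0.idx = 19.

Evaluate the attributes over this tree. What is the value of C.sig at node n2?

25

1. n0.idx = 19  [given at root]
2. n1.idx = 16  [S₀.idx * -2 + 54]
3. n2.mk = 2  [S.idx - 14]
4. n2.cnt = true  [true]
5. n3.cnt = 17  [terminal]
6. n4.mk = 20  [C₀.mk + 18]
7. n4.cnt = false  [false]
8. n5.fin = "pp"  ["pp"]
9. n6.depth = true  [terminal]
10. n7.cnt = -1  [terminal]
11. n5.wid = 12  [a.cnt * -1 + 11]
12. n5.acc = 8  [8]
13. n8.idx = 24  [(if C.cnt then B.wid else C.mk) + 4]
14. n9.depth = true  [terminal]
15. n8.lim = false  [e.depth == false]
16. n8.val = false  [e.depth == false]
17. n4.hot = "yr"  ["yr"]
18. n4.sig = 11  [B.wid - 1]
19. n2.hot = "xyr"  ["x" ++ C₁.hot]
20. n2.sig = 25  [(if C₀.cnt then a.cnt else C₁.sig) + 8]
21. n1.lim = true  [S.idx > 15]
22. n1.val = false  [false]
23. n10.idx = 16  [S₀.idx * 3 - 41]
24. n11.wid = "xm"  [terminal]
25. n12.mk = 25  [S.idx + 9]
26. n12.cnt = false  [S.idx > 16]
27. n13.key = -2  [terminal]
28. n12.hot = "pz"  ["pz"]
29. n12.sig = -5  [f.key - 3]
30. n10.lim = true  [S.idx > 15]
31. n10.val = false  [S.idx > 16]
32. n14.depth = true  [terminal]
33. n0.lim = true  [true]
34. n0.val = false  [S₁.lim == false]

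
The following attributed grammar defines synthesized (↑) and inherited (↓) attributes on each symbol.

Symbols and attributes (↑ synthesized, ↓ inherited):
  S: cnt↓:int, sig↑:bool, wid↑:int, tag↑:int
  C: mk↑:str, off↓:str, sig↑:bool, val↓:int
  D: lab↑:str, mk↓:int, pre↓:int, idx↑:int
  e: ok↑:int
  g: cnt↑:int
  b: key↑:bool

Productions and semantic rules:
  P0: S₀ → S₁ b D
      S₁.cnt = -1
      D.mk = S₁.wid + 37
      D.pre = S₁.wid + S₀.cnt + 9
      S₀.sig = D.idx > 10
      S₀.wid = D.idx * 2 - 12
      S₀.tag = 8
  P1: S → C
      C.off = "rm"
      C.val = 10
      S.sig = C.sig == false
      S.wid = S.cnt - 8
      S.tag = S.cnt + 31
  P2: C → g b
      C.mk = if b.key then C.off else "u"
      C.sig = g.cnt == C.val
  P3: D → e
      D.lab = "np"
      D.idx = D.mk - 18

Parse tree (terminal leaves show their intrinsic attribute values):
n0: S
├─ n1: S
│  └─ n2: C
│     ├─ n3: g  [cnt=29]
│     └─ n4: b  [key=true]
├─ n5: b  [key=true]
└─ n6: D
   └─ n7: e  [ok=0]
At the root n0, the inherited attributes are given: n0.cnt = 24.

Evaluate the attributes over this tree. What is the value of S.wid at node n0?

8

1. n0.cnt = 24  [given at root]
2. n1.cnt = -1  [-1]
3. n2.off = "rm"  ["rm"]
4. n2.val = 10  [10]
5. n3.cnt = 29  [terminal]
6. n4.key = true  [terminal]
7. n2.mk = "rm"  [if b.key then C.off else "u"]
8. n2.sig = false  [g.cnt == C.val]
9. n1.sig = true  [C.sig == false]
10. n1.wid = -9  [S.cnt - 8]
11. n1.tag = 30  [S.cnt + 31]
12. n5.key = true  [terminal]
13. n6.mk = 28  [S₁.wid + 37]
14. n6.pre = 24  [S₁.wid + S₀.cnt + 9]
15. n7.ok = 0  [terminal]
16. n6.lab = "np"  ["np"]
17. n6.idx = 10  [D.mk - 18]
18. n0.sig = false  [D.idx > 10]
19. n0.wid = 8  [D.idx * 2 - 12]
20. n0.tag = 8  [8]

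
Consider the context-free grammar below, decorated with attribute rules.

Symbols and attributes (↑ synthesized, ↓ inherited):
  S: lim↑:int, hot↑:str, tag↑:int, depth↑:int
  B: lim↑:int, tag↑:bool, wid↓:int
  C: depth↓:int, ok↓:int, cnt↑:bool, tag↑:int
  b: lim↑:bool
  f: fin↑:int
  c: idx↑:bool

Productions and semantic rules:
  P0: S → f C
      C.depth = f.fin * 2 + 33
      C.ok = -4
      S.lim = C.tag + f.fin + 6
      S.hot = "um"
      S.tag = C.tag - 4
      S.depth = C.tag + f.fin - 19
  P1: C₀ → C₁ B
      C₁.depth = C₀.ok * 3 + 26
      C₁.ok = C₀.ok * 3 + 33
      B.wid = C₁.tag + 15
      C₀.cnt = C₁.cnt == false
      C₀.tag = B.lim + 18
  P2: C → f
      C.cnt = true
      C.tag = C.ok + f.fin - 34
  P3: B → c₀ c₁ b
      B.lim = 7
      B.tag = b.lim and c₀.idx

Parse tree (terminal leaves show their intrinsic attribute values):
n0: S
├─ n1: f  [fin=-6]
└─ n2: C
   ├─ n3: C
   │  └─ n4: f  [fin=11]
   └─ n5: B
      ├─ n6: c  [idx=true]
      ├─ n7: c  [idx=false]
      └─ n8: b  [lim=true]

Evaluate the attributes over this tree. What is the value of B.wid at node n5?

1. n1.fin = -6  [terminal]
2. n2.depth = 21  [f.fin * 2 + 33]
3. n2.ok = -4  [-4]
4. n3.depth = 14  [C₀.ok * 3 + 26]
5. n3.ok = 21  [C₀.ok * 3 + 33]
6. n4.fin = 11  [terminal]
7. n3.cnt = true  [true]
8. n3.tag = -2  [C.ok + f.fin - 34]
9. n5.wid = 13  [C₁.tag + 15]
10. n6.idx = true  [terminal]
11. n7.idx = false  [terminal]
12. n8.lim = true  [terminal]
13. n5.lim = 7  [7]
14. n5.tag = true  [b.lim and c₀.idx]
15. n2.cnt = false  [C₁.cnt == false]
16. n2.tag = 25  [B.lim + 18]
17. n0.lim = 25  [C.tag + f.fin + 6]
18. n0.hot = "um"  ["um"]
19. n0.tag = 21  [C.tag - 4]
20. n0.depth = 0  [C.tag + f.fin - 19]

13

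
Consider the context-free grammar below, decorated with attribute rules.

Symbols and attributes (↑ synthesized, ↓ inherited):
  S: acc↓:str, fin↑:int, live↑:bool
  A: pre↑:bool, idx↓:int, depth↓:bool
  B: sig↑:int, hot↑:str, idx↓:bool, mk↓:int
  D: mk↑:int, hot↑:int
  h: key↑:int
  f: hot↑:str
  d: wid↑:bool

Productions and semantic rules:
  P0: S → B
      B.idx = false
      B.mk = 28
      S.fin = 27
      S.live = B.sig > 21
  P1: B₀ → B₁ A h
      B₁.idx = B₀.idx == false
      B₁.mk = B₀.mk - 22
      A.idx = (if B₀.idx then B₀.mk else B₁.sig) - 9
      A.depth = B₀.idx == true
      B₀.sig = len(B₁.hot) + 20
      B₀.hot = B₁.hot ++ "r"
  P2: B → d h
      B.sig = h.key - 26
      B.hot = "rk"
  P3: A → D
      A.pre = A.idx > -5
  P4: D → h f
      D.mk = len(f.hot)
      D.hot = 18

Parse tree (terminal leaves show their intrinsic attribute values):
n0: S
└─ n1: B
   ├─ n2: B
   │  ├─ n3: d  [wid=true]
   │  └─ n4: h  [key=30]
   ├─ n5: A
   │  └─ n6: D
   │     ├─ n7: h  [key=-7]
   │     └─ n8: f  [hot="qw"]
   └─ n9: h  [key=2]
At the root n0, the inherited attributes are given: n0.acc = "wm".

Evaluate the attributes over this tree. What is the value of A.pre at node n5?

false

1. n0.acc = "wm"  [given at root]
2. n1.idx = false  [false]
3. n1.mk = 28  [28]
4. n2.idx = true  [B₀.idx == false]
5. n2.mk = 6  [B₀.mk - 22]
6. n3.wid = true  [terminal]
7. n4.key = 30  [terminal]
8. n2.sig = 4  [h.key - 26]
9. n2.hot = "rk"  ["rk"]
10. n5.idx = -5  [(if B₀.idx then B₀.mk else B₁.sig) - 9]
11. n5.depth = false  [B₀.idx == true]
12. n7.key = -7  [terminal]
13. n8.hot = "qw"  [terminal]
14. n6.mk = 2  [len(f.hot)]
15. n6.hot = 18  [18]
16. n5.pre = false  [A.idx > -5]
17. n9.key = 2  [terminal]
18. n1.sig = 22  [len(B₁.hot) + 20]
19. n1.hot = "rkr"  [B₁.hot ++ "r"]
20. n0.fin = 27  [27]
21. n0.live = true  [B.sig > 21]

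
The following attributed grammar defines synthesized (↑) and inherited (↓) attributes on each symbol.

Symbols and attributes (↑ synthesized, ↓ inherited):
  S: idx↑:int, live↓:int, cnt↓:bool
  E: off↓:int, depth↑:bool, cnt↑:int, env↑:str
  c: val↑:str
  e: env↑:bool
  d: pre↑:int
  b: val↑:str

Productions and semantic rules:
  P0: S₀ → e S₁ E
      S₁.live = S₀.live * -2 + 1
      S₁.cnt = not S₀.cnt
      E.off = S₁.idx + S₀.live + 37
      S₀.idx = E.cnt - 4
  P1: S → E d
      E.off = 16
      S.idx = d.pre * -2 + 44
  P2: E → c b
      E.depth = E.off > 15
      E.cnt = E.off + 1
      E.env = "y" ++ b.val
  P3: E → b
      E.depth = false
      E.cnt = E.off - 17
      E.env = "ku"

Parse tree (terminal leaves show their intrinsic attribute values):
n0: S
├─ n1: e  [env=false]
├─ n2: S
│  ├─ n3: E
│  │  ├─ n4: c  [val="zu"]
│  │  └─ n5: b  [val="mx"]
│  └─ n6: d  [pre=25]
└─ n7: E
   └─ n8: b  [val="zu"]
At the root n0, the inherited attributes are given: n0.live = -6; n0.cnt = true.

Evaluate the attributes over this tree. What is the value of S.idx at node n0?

1. n0.live = -6  [given at root]
2. n0.cnt = true  [given at root]
3. n1.env = false  [terminal]
4. n2.live = 13  [S₀.live * -2 + 1]
5. n2.cnt = false  [not S₀.cnt]
6. n3.off = 16  [16]
7. n4.val = "zu"  [terminal]
8. n5.val = "mx"  [terminal]
9. n3.depth = true  [E.off > 15]
10. n3.cnt = 17  [E.off + 1]
11. n3.env = "ymx"  ["y" ++ b.val]
12. n6.pre = 25  [terminal]
13. n2.idx = -6  [d.pre * -2 + 44]
14. n7.off = 25  [S₁.idx + S₀.live + 37]
15. n8.val = "zu"  [terminal]
16. n7.depth = false  [false]
17. n7.cnt = 8  [E.off - 17]
18. n7.env = "ku"  ["ku"]
19. n0.idx = 4  [E.cnt - 4]

4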